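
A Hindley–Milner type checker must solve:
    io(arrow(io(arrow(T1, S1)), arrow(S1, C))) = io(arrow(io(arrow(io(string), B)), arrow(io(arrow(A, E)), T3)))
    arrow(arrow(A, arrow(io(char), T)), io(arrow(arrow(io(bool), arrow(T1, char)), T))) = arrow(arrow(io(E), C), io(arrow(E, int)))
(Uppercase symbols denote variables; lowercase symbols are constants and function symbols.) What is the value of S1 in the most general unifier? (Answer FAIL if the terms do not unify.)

Decompose io/1: arrow(io(arrow(T1, S1)), arrow(S1, C)) = arrow(io(arrow(io(string), B)), arrow(io(arrow(A, E)), T3)).
Decompose arrow/2: io(arrow(T1, S1)) = io(arrow(io(string), B)),  arrow(S1, C) = arrow(io(arrow(A, E)), T3).
Decompose io/1: arrow(T1, S1) = arrow(io(string), B).
Decompose arrow/2: T1 = io(string),  S1 = B.
Bind T1 := io(string); substituting into the one remaining equation that mentions T1 gives: arrow(arrow(A, arrow(io(char), T)), io(arrow(arrow(io(bool), arrow(io(string), char)), T))) = arrow(arrow(io(E), C), io(arrow(E, int))).
Bind S1 := B; substituting into the one remaining equation that mentions S1 gives: arrow(B, C) = arrow(io(arrow(A, E)), T3).
Decompose arrow/2: B = io(arrow(A, E)),  C = T3.
Bind B := io(arrow(A, E)); no other remaining equation mentions B. Substituting into the earlier binding gives S1 := io(arrow(A, E)).
Bind C := T3; substituting into the remaining equation gives: arrow(arrow(A, arrow(io(char), T)), io(arrow(arrow(io(bool), arrow(io(string), char)), T))) = arrow(arrow(io(E), T3), io(arrow(E, int))).
Decompose arrow/2: arrow(A, arrow(io(char), T)) = arrow(io(E), T3),  io(arrow(arrow(io(bool), arrow(io(string), char)), T)) = io(arrow(E, int)).
Decompose arrow/2: A = io(E),  arrow(io(char), T) = T3.
Bind A := io(E); no other remaining equation mentions A. Substituting into the earlier bindings gives S1 := io(arrow(io(E), E)), B := io(arrow(io(E), E)).
Bind T3 := arrow(io(char), T); no other remaining equation mentions T3. Substituting into the earlier binding gives C := arrow(io(char), T).
Decompose io/1: arrow(arrow(io(bool), arrow(io(string), char)), T) = arrow(E, int).
Decompose arrow/2: arrow(io(bool), arrow(io(string), char)) = E,  T = int.
Bind E := arrow(io(bool), arrow(io(string), char)); no other remaining equation mentions E. Substituting into the earlier bindings gives S1 := io(arrow(io(arrow(io(bool), arrow(io(string), char))), arrow(io(bool), arrow(io(string), char)))), B := io(arrow(io(arrow(io(bool), arrow(io(string), char))), arrow(io(bool), arrow(io(string), char)))), A := io(arrow(io(bool), arrow(io(string), char))).
Bind T := int. Substituting into the earlier bindings gives C := arrow(io(char), int), T3 := arrow(io(char), int).
MGU = { T1 := io(string), S1 := io(arrow(io(arrow(io(bool), arrow(io(string), char))), arrow(io(bool), arrow(io(string), char)))), B := io(arrow(io(arrow(io(bool), arrow(io(string), char))), arrow(io(bool), arrow(io(string), char)))), C := arrow(io(char), int), A := io(arrow(io(bool), arrow(io(string), char))), T3 := arrow(io(char), int), E := arrow(io(bool), arrow(io(string), char)), T := int }, so S1 := io(arrow(io(arrow(io(bool), arrow(io(string), char))), arrow(io(bool), arrow(io(string), char)))).

io(arrow(io(arrow(io(bool), arrow(io(string), char))), arrow(io(bool), arrow(io(string), char))))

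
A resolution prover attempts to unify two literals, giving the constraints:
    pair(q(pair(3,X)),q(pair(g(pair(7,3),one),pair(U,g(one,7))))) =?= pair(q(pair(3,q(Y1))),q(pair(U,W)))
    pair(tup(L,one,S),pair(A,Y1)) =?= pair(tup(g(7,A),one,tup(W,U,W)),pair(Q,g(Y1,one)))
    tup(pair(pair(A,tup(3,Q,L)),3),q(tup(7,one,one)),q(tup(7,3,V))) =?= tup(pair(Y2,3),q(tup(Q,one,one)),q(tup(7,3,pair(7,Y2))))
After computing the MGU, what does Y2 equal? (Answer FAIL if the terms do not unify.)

FAIL

Decompose pair/2: q(pair(3,X)) =?= q(pair(3,q(Y1))),  q(pair(g(pair(7,3),one),pair(U,g(one,7)))) =?= q(pair(U,W)).
Decompose q/1: pair(3,X) =?= pair(3,q(Y1)).
Decompose pair/2: 3 =?= 3,  X =?= q(Y1).
Delete trivial equation 3 =?= 3.
Bind X := q(Y1); no other remaining equation mentions X.
Decompose q/1: pair(g(pair(7,3),one),pair(U,g(one,7))) =?= pair(U,W).
Decompose pair/2: g(pair(7,3),one) =?= U,  pair(U,g(one,7)) =?= W.
Bind U := g(pair(7,3),one); substituting into the 2 remaining equations that mention U gives: pair(g(pair(7,3),one),g(one,7)) =?= W,  pair(tup(L,one,S),pair(A,Y1)) =?= pair(tup(g(7,A),one,tup(W,g(pair(7,3),one),W)),pair(Q,g(Y1,one))).
Bind W := pair(g(pair(7,3),one),g(one,7)); substituting into the one remaining equation that mentions W gives: pair(tup(L,one,S),pair(A,Y1)) =?= pair(tup(g(7,A),one,tup(pair(g(pair(7,3),one),g(one,7)),g(pair(7,3),one),pair(g(pair(7,3),one),g(one,7)))),pair(Q,g(Y1,one))).
Decompose pair/2: tup(L,one,S) =?= tup(g(7,A),one,tup(pair(g(pair(7,3),one),g(one,7)),g(pair(7,3),one),pair(g(pair(7,3),one),g(one,7)))),  pair(A,Y1) =?= pair(Q,g(Y1,one)).
Decompose tup/3: L =?= g(7,A),  one =?= one,  S =?= tup(pair(g(pair(7,3),one),g(one,7)),g(pair(7,3),one),pair(g(pair(7,3),one),g(one,7))).
Bind L := g(7,A); substituting into the one remaining equation that mentions L gives: tup(pair(pair(A,tup(3,Q,g(7,A))),3),q(tup(7,one,one)),q(tup(7,3,V))) =?= tup(pair(Y2,3),q(tup(Q,one,one)),q(tup(7,3,pair(7,Y2)))).
Delete trivial equation one =?= one.
Bind S := tup(pair(g(pair(7,3),one),g(one,7)),g(pair(7,3),one),pair(g(pair(7,3),one),g(one,7))); no other remaining equation mentions S.
Decompose pair/2: A =?= Q,  Y1 =?= g(Y1,one).
Bind A := Q; substituting into the one remaining equation that mentions A gives: tup(pair(pair(Q,tup(3,Q,g(7,Q))),3),q(tup(7,one,one)),q(tup(7,3,V))) =?= tup(pair(Y2,3),q(tup(Q,one,one)),q(tup(7,3,pair(7,Y2)))). Substituting into the earlier binding gives L := g(7,Q).
Occurs check fails: Y1 occurs in g(Y1,one); the equation Y1 =?= g(Y1,one) has no finite solution.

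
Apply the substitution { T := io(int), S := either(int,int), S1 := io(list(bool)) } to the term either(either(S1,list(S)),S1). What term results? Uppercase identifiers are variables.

either(either(io(list(bool)),list(either(int,int))),io(list(bool)))

Replace each occurrence of S with either(int,int).
Replace each occurrence of S1 with io(list(bool)).
Result: either(either(io(list(bool)),list(either(int,int))),io(list(bool))).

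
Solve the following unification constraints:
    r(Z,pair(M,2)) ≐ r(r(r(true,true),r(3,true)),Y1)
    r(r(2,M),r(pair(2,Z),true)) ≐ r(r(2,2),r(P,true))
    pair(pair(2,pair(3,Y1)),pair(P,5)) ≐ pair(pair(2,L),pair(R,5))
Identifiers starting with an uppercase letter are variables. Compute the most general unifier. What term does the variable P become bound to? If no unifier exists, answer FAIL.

Decompose r/2: Z ≐ r(r(true,true),r(3,true)),  pair(M,2) ≐ Y1.
Bind Z := r(r(true,true),r(3,true)); substituting into the one remaining equation that mentions Z gives: r(r(2,M),r(pair(2,r(r(true,true),r(3,true))),true)) ≐ r(r(2,2),r(P,true)).
Bind Y1 := pair(M,2); substituting into the one remaining equation that mentions Y1 gives: pair(pair(2,pair(3,pair(M,2))),pair(P,5)) ≐ pair(pair(2,L),pair(R,5)).
Decompose r/2: r(2,M) ≐ r(2,2),  r(pair(2,r(r(true,true),r(3,true))),true) ≐ r(P,true).
Decompose r/2: 2 ≐ 2,  M ≐ 2.
Delete trivial equation 2 ≐ 2.
Bind M := 2; substituting into the one remaining equation that mentions M gives: pair(pair(2,pair(3,pair(2,2))),pair(P,5)) ≐ pair(pair(2,L),pair(R,5)). Substituting into the earlier binding gives Y1 := pair(2,2).
Decompose r/2: pair(2,r(r(true,true),r(3,true))) ≐ P,  true ≐ true.
Bind P := pair(2,r(r(true,true),r(3,true))); substituting into the one remaining equation that mentions P gives: pair(pair(2,pair(3,pair(2,2))),pair(pair(2,r(r(true,true),r(3,true))),5)) ≐ pair(pair(2,L),pair(R,5)).
Delete trivial equation true ≐ true.
Decompose pair/2: pair(2,pair(3,pair(2,2))) ≐ pair(2,L),  pair(pair(2,r(r(true,true),r(3,true))),5) ≐ pair(R,5).
Decompose pair/2: 2 ≐ 2,  pair(3,pair(2,2)) ≐ L.
Delete trivial equation 2 ≐ 2.
Bind L := pair(3,pair(2,2)); no other remaining equation mentions L.
Decompose pair/2: pair(2,r(r(true,true),r(3,true))) ≐ R,  5 ≐ 5.
Bind R := pair(2,r(r(true,true),r(3,true))); no other remaining equation mentions R.
Delete trivial equation 5 ≐ 5.
MGU = { Z -> r(r(true,true),r(3,true)), Y1 -> pair(2,2), M -> 2, P -> pair(2,r(r(true,true),r(3,true))), L -> pair(3,pair(2,2)), R -> pair(2,r(r(true,true),r(3,true))) }, so P -> pair(2,r(r(true,true),r(3,true))).

pair(2,r(r(true,true),r(3,true)))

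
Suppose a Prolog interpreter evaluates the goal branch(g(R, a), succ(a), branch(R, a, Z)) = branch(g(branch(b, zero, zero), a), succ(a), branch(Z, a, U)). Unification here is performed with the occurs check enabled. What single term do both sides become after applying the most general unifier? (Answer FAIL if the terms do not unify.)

branch(g(branch(b, zero, zero), a), succ(a), branch(branch(b, zero, zero), a, branch(b, zero, zero)))

Decompose branch/3: g(R, a) = g(branch(b, zero, zero), a),  succ(a) = succ(a),  branch(R, a, Z) = branch(Z, a, U).
Decompose g/2: R = branch(b, zero, zero),  a = a.
Bind R := branch(b, zero, zero); substituting into the one remaining equation that mentions R gives: branch(branch(b, zero, zero), a, Z) = branch(Z, a, U).
Delete trivial equation a = a.
Delete trivial equation succ(a) = succ(a).
Decompose branch/3: branch(b, zero, zero) = Z,  a = a,  Z = U.
Bind Z := branch(b, zero, zero); substituting into the one remaining equation that mentions Z gives: branch(b, zero, zero) = U.
Delete trivial equation a = a.
Bind U := branch(b, zero, zero).
Applying the MGU to either side gives branch(g(branch(b, zero, zero), a), succ(a), branch(branch(b, zero, zero), a, branch(b, zero, zero))).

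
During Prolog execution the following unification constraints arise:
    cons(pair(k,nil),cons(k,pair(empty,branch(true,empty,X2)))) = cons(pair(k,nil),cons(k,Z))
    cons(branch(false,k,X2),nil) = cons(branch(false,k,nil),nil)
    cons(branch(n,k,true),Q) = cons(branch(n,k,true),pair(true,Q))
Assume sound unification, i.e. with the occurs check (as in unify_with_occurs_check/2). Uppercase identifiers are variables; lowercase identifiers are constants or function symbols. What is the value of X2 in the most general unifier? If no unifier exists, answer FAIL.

Decompose cons/2: pair(k,nil) = pair(k,nil),  cons(k,pair(empty,branch(true,empty,X2))) = cons(k,Z).
Delete trivial equation pair(k,nil) = pair(k,nil).
Decompose cons/2: k = k,  pair(empty,branch(true,empty,X2)) = Z.
Delete trivial equation k = k.
Bind Z := pair(empty,branch(true,empty,X2)); no other remaining equation mentions Z.
Decompose cons/2: branch(false,k,X2) = branch(false,k,nil),  nil = nil.
Decompose branch/3: false = false,  k = k,  X2 = nil.
Delete trivial equation false = false.
Delete trivial equation k = k.
Bind X2 := nil; no other remaining equation mentions X2. Substituting into the earlier binding gives Z := pair(empty,branch(true,empty,nil)).
Delete trivial equation nil = nil.
Decompose cons/2: branch(n,k,true) = branch(n,k,true),  Q = pair(true,Q).
Delete trivial equation branch(n,k,true) = branch(n,k,true).
Occurs check fails: Q occurs in pair(true,Q); the equation Q = pair(true,Q) has no finite solution.

FAIL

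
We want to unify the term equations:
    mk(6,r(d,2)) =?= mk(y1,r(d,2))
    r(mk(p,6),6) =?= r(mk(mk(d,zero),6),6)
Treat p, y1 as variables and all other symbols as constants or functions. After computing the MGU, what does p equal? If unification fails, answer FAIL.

Decompose mk/2: 6 =?= y1,  r(d,2) =?= r(d,2).
Bind y1 := 6; no other remaining equation mentions y1.
Delete trivial equation r(d,2) =?= r(d,2).
Decompose r/2: mk(p,6) =?= mk(mk(d,zero),6),  6 =?= 6.
Decompose mk/2: p =?= mk(d,zero),  6 =?= 6.
Bind p := mk(d,zero); no other remaining equation mentions p.
Delete trivial equation 6 =?= 6.
Delete trivial equation 6 =?= 6.
MGU = { y1 ↦ 6, p ↦ mk(d,zero) }, so p ↦ mk(d,zero).

mk(d,zero)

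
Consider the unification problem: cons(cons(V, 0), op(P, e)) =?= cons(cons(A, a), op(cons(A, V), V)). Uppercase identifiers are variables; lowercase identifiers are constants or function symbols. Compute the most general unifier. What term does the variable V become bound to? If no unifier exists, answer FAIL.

FAIL

Decompose cons/2: cons(V, 0) =?= cons(A, a),  op(P, e) =?= op(cons(A, V), V).
Decompose cons/2: V =?= A,  0 =?= a.
Bind V := A; substituting into the one remaining equation that mentions V gives: op(P, e) =?= op(cons(A, A), A).
Clash: constants 0 and a differ; no unifier exists.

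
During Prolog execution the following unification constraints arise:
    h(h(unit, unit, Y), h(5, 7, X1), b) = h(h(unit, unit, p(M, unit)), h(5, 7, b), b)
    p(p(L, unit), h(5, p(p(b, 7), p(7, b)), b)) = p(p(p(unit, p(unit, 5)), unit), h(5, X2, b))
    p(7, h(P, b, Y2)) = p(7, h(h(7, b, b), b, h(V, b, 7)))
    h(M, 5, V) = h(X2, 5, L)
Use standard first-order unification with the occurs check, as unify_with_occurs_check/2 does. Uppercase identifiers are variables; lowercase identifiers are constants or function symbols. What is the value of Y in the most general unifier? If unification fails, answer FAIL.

Decompose h/3: h(unit, unit, Y) = h(unit, unit, p(M, unit)),  h(5, 7, X1) = h(5, 7, b),  b = b.
Decompose h/3: unit = unit,  unit = unit,  Y = p(M, unit).
Delete trivial equation unit = unit.
Delete trivial equation unit = unit.
Bind Y := p(M, unit); no other remaining equation mentions Y.
Decompose h/3: 5 = 5,  7 = 7,  X1 = b.
Delete trivial equation 5 = 5.
Delete trivial equation 7 = 7.
Bind X1 := b; no other remaining equation mentions X1.
Delete trivial equation b = b.
Decompose p/2: p(L, unit) = p(p(unit, p(unit, 5)), unit),  h(5, p(p(b, 7), p(7, b)), b) = h(5, X2, b).
Decompose p/2: L = p(unit, p(unit, 5)),  unit = unit.
Bind L := p(unit, p(unit, 5)); substituting into the one remaining equation that mentions L gives: h(M, 5, V) = h(X2, 5, p(unit, p(unit, 5))).
Delete trivial equation unit = unit.
Decompose h/3: 5 = 5,  p(p(b, 7), p(7, b)) = X2,  b = b.
Delete trivial equation 5 = 5.
Bind X2 := p(p(b, 7), p(7, b)); substituting into the one remaining equation that mentions X2 gives: h(M, 5, V) = h(p(p(b, 7), p(7, b)), 5, p(unit, p(unit, 5))).
Delete trivial equation b = b.
Decompose p/2: 7 = 7,  h(P, b, Y2) = h(h(7, b, b), b, h(V, b, 7)).
Delete trivial equation 7 = 7.
Decompose h/3: P = h(7, b, b),  b = b,  Y2 = h(V, b, 7).
Bind P := h(7, b, b); no other remaining equation mentions P.
Delete trivial equation b = b.
Bind Y2 := h(V, b, 7); no other remaining equation mentions Y2.
Decompose h/3: M = p(p(b, 7), p(7, b)),  5 = 5,  V = p(unit, p(unit, 5)).
Bind M := p(p(b, 7), p(7, b)); no other remaining equation mentions M. Substituting into the earlier binding gives Y := p(p(p(b, 7), p(7, b)), unit).
Delete trivial equation 5 = 5.
Bind V := p(unit, p(unit, 5)). Substituting into the earlier binding gives Y2 := h(p(unit, p(unit, 5)), b, 7).
MGU = { Y -> p(p(p(b, 7), p(7, b)), unit), X1 -> b, L -> p(unit, p(unit, 5)), X2 -> p(p(b, 7), p(7, b)), P -> h(7, b, b), Y2 -> h(p(unit, p(unit, 5)), b, 7), M -> p(p(b, 7), p(7, b)), V -> p(unit, p(unit, 5)) }, so Y -> p(p(p(b, 7), p(7, b)), unit).

p(p(p(b, 7), p(7, b)), unit)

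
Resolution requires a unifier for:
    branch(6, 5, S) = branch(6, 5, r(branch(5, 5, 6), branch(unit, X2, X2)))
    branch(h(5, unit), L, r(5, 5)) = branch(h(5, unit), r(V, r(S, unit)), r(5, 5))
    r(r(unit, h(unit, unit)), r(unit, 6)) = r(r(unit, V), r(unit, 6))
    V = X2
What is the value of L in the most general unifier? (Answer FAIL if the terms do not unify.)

r(h(unit, unit), r(r(branch(5, 5, 6), branch(unit, h(unit, unit), h(unit, unit))), unit))

Decompose branch/3: 6 = 6,  5 = 5,  S = r(branch(5, 5, 6), branch(unit, X2, X2)).
Delete trivial equation 6 = 6.
Delete trivial equation 5 = 5.
Bind S := r(branch(5, 5, 6), branch(unit, X2, X2)); substituting into the one remaining equation that mentions S gives: branch(h(5, unit), L, r(5, 5)) = branch(h(5, unit), r(V, r(r(branch(5, 5, 6), branch(unit, X2, X2)), unit)), r(5, 5)).
Decompose branch/3: h(5, unit) = h(5, unit),  L = r(V, r(r(branch(5, 5, 6), branch(unit, X2, X2)), unit)),  r(5, 5) = r(5, 5).
Delete trivial equation h(5, unit) = h(5, unit).
Bind L := r(V, r(r(branch(5, 5, 6), branch(unit, X2, X2)), unit)); no other remaining equation mentions L.
Delete trivial equation r(5, 5) = r(5, 5).
Decompose r/2: r(unit, h(unit, unit)) = r(unit, V),  r(unit, 6) = r(unit, 6).
Decompose r/2: unit = unit,  h(unit, unit) = V.
Delete trivial equation unit = unit.
Bind V := h(unit, unit); substituting into the one remaining equation that mentions V gives: h(unit, unit) = X2. Substituting into the earlier binding gives L := r(h(unit, unit), r(r(branch(5, 5, 6), branch(unit, X2, X2)), unit)).
Delete trivial equation r(unit, 6) = r(unit, 6).
Bind X2 := h(unit, unit). Substituting into the earlier bindings gives S := r(branch(5, 5, 6), branch(unit, h(unit, unit), h(unit, unit))), L := r(h(unit, unit), r(r(branch(5, 5, 6), branch(unit, h(unit, unit), h(unit, unit))), unit)).
MGU = { S ↦ r(branch(5, 5, 6), branch(unit, h(unit, unit), h(unit, unit))), L ↦ r(h(unit, unit), r(r(branch(5, 5, 6), branch(unit, h(unit, unit), h(unit, unit))), unit)), V ↦ h(unit, unit), X2 ↦ h(unit, unit) }, so L ↦ r(h(unit, unit), r(r(branch(5, 5, 6), branch(unit, h(unit, unit), h(unit, unit))), unit)).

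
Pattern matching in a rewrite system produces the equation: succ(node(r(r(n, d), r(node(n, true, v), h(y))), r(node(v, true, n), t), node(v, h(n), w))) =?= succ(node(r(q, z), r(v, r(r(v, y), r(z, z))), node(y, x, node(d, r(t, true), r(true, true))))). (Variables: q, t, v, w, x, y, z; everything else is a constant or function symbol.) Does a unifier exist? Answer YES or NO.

NO

Decompose succ/1: node(r(r(n, d), r(node(n, true, v), h(y))), r(node(v, true, n), t), node(v, h(n), w)) =?= node(r(q, z), r(v, r(r(v, y), r(z, z))), node(y, x, node(d, r(t, true), r(true, true)))).
Decompose node/3: r(r(n, d), r(node(n, true, v), h(y))) =?= r(q, z),  r(node(v, true, n), t) =?= r(v, r(r(v, y), r(z, z))),  node(v, h(n), w) =?= node(y, x, node(d, r(t, true), r(true, true))).
Decompose r/2: r(n, d) =?= q,  r(node(n, true, v), h(y)) =?= z.
Bind q := r(n, d); no other remaining equation mentions q.
Bind z := r(node(n, true, v), h(y)); substituting into the one remaining equation that mentions z gives: r(node(v, true, n), t) =?= r(v, r(r(v, y), r(r(node(n, true, v), h(y)), r(node(n, true, v), h(y))))).
Decompose r/2: node(v, true, n) =?= v,  t =?= r(r(v, y), r(r(node(n, true, v), h(y)), r(node(n, true, v), h(y)))).
Occurs check fails: v occurs in node(v, true, n); the equation v =?= node(v, true, n) has no finite solution.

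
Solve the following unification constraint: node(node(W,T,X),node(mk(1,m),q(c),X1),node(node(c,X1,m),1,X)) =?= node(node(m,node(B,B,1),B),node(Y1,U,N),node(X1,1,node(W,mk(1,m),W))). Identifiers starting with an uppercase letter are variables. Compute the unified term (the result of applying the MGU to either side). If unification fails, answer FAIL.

FAIL

Decompose node/3: node(W,T,X) =?= node(m,node(B,B,1),B),  node(mk(1,m),q(c),X1) =?= node(Y1,U,N),  node(node(c,X1,m),1,X) =?= node(X1,1,node(W,mk(1,m),W)).
Decompose node/3: W =?= m,  T =?= node(B,B,1),  X =?= B.
Bind W := m; substituting into the one remaining equation that mentions W gives: node(node(c,X1,m),1,X) =?= node(X1,1,node(m,mk(1,m),m)).
Bind T := node(B,B,1); no other remaining equation mentions T.
Bind X := B; substituting into the one remaining equation that mentions X gives: node(node(c,X1,m),1,B) =?= node(X1,1,node(m,mk(1,m),m)).
Decompose node/3: mk(1,m) =?= Y1,  q(c) =?= U,  X1 =?= N.
Bind Y1 := mk(1,m); no other remaining equation mentions Y1.
Bind U := q(c); no other remaining equation mentions U.
Bind X1 := N; substituting into the remaining equation gives: node(node(c,N,m),1,B) =?= node(N,1,node(m,mk(1,m),m)).
Decompose node/3: node(c,N,m) =?= N,  1 =?= 1,  B =?= node(m,mk(1,m),m).
Occurs check fails: N occurs in node(c,N,m); the equation N =?= node(c,N,m) has no finite solution.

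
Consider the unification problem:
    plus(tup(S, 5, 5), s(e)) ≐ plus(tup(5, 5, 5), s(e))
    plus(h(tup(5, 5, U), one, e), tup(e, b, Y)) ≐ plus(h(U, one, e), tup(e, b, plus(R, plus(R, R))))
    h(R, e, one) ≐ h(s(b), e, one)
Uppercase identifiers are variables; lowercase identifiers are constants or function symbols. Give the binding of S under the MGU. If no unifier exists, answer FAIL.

FAIL

Decompose plus/2: tup(S, 5, 5) ≐ tup(5, 5, 5),  s(e) ≐ s(e).
Decompose tup/3: S ≐ 5,  5 ≐ 5,  5 ≐ 5.
Bind S := 5; no other remaining equation mentions S.
Delete trivial equation 5 ≐ 5.
Delete trivial equation 5 ≐ 5.
Delete trivial equation s(e) ≐ s(e).
Decompose plus/2: h(tup(5, 5, U), one, e) ≐ h(U, one, e),  tup(e, b, Y) ≐ tup(e, b, plus(R, plus(R, R))).
Decompose h/3: tup(5, 5, U) ≐ U,  one ≐ one,  e ≐ e.
Occurs check fails: U occurs in tup(5, 5, U); the equation U ≐ tup(5, 5, U) has no finite solution.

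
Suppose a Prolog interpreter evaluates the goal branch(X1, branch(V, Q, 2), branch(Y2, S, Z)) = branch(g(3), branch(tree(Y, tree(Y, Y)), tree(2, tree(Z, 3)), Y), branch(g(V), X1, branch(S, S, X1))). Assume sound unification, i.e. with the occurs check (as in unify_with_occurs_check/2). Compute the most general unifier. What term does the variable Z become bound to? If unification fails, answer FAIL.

Decompose branch/3: X1 = g(3),  branch(V, Q, 2) = branch(tree(Y, tree(Y, Y)), tree(2, tree(Z, 3)), Y),  branch(Y2, S, Z) = branch(g(V), X1, branch(S, S, X1)).
Bind X1 := g(3); substituting into the one remaining equation that mentions X1 gives: branch(Y2, S, Z) = branch(g(V), g(3), branch(S, S, g(3))).
Decompose branch/3: V = tree(Y, tree(Y, Y)),  Q = tree(2, tree(Z, 3)),  2 = Y.
Bind V := tree(Y, tree(Y, Y)); substituting into the one remaining equation that mentions V gives: branch(Y2, S, Z) = branch(g(tree(Y, tree(Y, Y))), g(3), branch(S, S, g(3))).
Bind Q := tree(2, tree(Z, 3)); no other remaining equation mentions Q.
Bind Y := 2; substituting into the remaining equation gives: branch(Y2, S, Z) = branch(g(tree(2, tree(2, 2))), g(3), branch(S, S, g(3))). Substituting into the earlier binding gives V := tree(2, tree(2, 2)).
Decompose branch/3: Y2 = g(tree(2, tree(2, 2))),  S = g(3),  Z = branch(S, S, g(3)).
Bind Y2 := g(tree(2, tree(2, 2))); no other remaining equation mentions Y2.
Bind S := g(3); substituting into the remaining equation gives: Z = branch(g(3), g(3), g(3)).
Bind Z := branch(g(3), g(3), g(3)). Substituting into the earlier binding gives Q := tree(2, tree(branch(g(3), g(3), g(3)), 3)).
MGU = { X1 -> g(3), V -> tree(2, tree(2, 2)), Q -> tree(2, tree(branch(g(3), g(3), g(3)), 3)), Y -> 2, Y2 -> g(tree(2, tree(2, 2))), S -> g(3), Z -> branch(g(3), g(3), g(3)) }, so Z -> branch(g(3), g(3), g(3)).

branch(g(3), g(3), g(3))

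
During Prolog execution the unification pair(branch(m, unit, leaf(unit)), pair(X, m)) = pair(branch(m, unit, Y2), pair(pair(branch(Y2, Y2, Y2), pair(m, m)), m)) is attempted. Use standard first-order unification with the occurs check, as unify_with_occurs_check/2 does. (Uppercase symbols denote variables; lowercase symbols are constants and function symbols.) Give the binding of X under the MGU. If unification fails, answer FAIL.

Decompose pair/2: branch(m, unit, leaf(unit)) = branch(m, unit, Y2),  pair(X, m) = pair(pair(branch(Y2, Y2, Y2), pair(m, m)), m).
Decompose branch/3: m = m,  unit = unit,  leaf(unit) = Y2.
Delete trivial equation m = m.
Delete trivial equation unit = unit.
Bind Y2 := leaf(unit); substituting into the remaining equation gives: pair(X, m) = pair(pair(branch(leaf(unit), leaf(unit), leaf(unit)), pair(m, m)), m).
Decompose pair/2: X = pair(branch(leaf(unit), leaf(unit), leaf(unit)), pair(m, m)),  m = m.
Bind X := pair(branch(leaf(unit), leaf(unit), leaf(unit)), pair(m, m)); no other remaining equation mentions X.
Delete trivial equation m = m.
MGU = { Y2 ↦ leaf(unit), X ↦ pair(branch(leaf(unit), leaf(unit), leaf(unit)), pair(m, m)) }, so X ↦ pair(branch(leaf(unit), leaf(unit), leaf(unit)), pair(m, m)).

pair(branch(leaf(unit), leaf(unit), leaf(unit)), pair(m, m))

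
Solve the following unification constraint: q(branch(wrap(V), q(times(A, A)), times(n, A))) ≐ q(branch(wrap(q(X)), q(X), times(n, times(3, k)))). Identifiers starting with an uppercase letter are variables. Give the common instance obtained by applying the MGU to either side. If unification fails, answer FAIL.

q(branch(wrap(q(times(times(3, k), times(3, k)))), q(times(times(3, k), times(3, k))), times(n, times(3, k))))

Decompose q/1: branch(wrap(V), q(times(A, A)), times(n, A)) ≐ branch(wrap(q(X)), q(X), times(n, times(3, k))).
Decompose branch/3: wrap(V) ≐ wrap(q(X)),  q(times(A, A)) ≐ q(X),  times(n, A) ≐ times(n, times(3, k)).
Decompose wrap/1: V ≐ q(X).
Bind V := q(X); no other remaining equation mentions V.
Decompose q/1: times(A, A) ≐ X.
Bind X := times(A, A); no other remaining equation mentions X. Substituting into the earlier binding gives V := q(times(A, A)).
Decompose times/2: n ≐ n,  A ≐ times(3, k).
Delete trivial equation n ≐ n.
Bind A := times(3, k). Substituting into the earlier bindings gives V := q(times(times(3, k), times(3, k))), X := times(times(3, k), times(3, k)).
Applying the MGU to either side gives q(branch(wrap(q(times(times(3, k), times(3, k)))), q(times(times(3, k), times(3, k))), times(n, times(3, k)))).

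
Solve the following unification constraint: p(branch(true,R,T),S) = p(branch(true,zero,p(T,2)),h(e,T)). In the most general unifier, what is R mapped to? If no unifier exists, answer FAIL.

Decompose p/2: branch(true,R,T) = branch(true,zero,p(T,2)),  S = h(e,T).
Decompose branch/3: true = true,  R = zero,  T = p(T,2).
Delete trivial equation true = true.
Bind R := zero; no other remaining equation mentions R.
Occurs check fails: T occurs in p(T,2); the equation T = p(T,2) has no finite solution.

FAIL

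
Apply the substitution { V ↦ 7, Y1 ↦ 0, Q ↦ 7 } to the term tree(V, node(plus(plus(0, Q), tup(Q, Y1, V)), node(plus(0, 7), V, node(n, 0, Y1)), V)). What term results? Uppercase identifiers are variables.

Replace each occurrence of V with 7.
Replace each occurrence of Y1 with 0.
Replace each occurrence of Q with 7.
Result: tree(7, node(plus(plus(0, 7), tup(7, 0, 7)), node(plus(0, 7), 7, node(n, 0, 0)), 7)).

tree(7, node(plus(plus(0, 7), tup(7, 0, 7)), node(plus(0, 7), 7, node(n, 0, 0)), 7))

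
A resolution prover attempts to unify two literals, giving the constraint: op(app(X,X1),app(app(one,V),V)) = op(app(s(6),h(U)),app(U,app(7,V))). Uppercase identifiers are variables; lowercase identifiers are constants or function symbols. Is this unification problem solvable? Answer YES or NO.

NO

Decompose op/2: app(X,X1) = app(s(6),h(U)),  app(app(one,V),V) = app(U,app(7,V)).
Decompose app/2: X = s(6),  X1 = h(U).
Bind X := s(6); no other remaining equation mentions X.
Bind X1 := h(U); no other remaining equation mentions X1.
Decompose app/2: app(one,V) = U,  V = app(7,V).
Bind U := app(one,V); no other remaining equation mentions U. Substituting into the earlier binding gives X1 := h(app(one,V)).
Occurs check fails: V occurs in app(7,V); the equation V = app(7,V) has no finite solution.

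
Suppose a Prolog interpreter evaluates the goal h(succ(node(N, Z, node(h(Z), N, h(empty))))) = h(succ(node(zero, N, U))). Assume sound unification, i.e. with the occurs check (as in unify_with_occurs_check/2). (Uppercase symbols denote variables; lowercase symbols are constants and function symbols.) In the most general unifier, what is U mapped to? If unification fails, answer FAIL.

Decompose h/1: succ(node(N, Z, node(h(Z), N, h(empty)))) = succ(node(zero, N, U)).
Decompose succ/1: node(N, Z, node(h(Z), N, h(empty))) = node(zero, N, U).
Decompose node/3: N = zero,  Z = N,  node(h(Z), N, h(empty)) = U.
Bind N := zero; substituting into the remaining equations gives: Z = zero,  node(h(Z), zero, h(empty)) = U.
Bind Z := zero; substituting into the remaining equation gives: node(h(zero), zero, h(empty)) = U.
Bind U := node(h(zero), zero, h(empty)).
MGU = { N = zero, Z = zero, U = node(h(zero), zero, h(empty)) }, so U = node(h(zero), zero, h(empty)).

node(h(zero), zero, h(empty))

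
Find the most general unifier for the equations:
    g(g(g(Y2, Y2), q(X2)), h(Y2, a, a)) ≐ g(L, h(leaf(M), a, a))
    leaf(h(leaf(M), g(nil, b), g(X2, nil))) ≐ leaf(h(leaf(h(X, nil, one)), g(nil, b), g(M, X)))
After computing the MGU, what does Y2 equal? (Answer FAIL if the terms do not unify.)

leaf(h(nil, nil, one))

Decompose g/2: g(g(Y2, Y2), q(X2)) ≐ L,  h(Y2, a, a) ≐ h(leaf(M), a, a).
Bind L := g(g(Y2, Y2), q(X2)); no other remaining equation mentions L.
Decompose h/3: Y2 ≐ leaf(M),  a ≐ a,  a ≐ a.
Bind Y2 := leaf(M); no other remaining equation mentions Y2. Substituting into the earlier binding gives L := g(g(leaf(M), leaf(M)), q(X2)).
Delete trivial equation a ≐ a.
Delete trivial equation a ≐ a.
Decompose leaf/1: h(leaf(M), g(nil, b), g(X2, nil)) ≐ h(leaf(h(X, nil, one)), g(nil, b), g(M, X)).
Decompose h/3: leaf(M) ≐ leaf(h(X, nil, one)),  g(nil, b) ≐ g(nil, b),  g(X2, nil) ≐ g(M, X).
Decompose leaf/1: M ≐ h(X, nil, one).
Bind M := h(X, nil, one); substituting into the one remaining equation that mentions M gives: g(X2, nil) ≐ g(h(X, nil, one), X). Substituting into the earlier bindings gives L := g(g(leaf(h(X, nil, one)), leaf(h(X, nil, one))), q(X2)), Y2 := leaf(h(X, nil, one)).
Delete trivial equation g(nil, b) ≐ g(nil, b).
Decompose g/2: X2 ≐ h(X, nil, one),  nil ≐ X.
Bind X2 := h(X, nil, one); no other remaining equation mentions X2. Substituting into the earlier binding gives L := g(g(leaf(h(X, nil, one)), leaf(h(X, nil, one))), q(h(X, nil, one))).
Bind X := nil. Substituting into the earlier bindings gives L := g(g(leaf(h(nil, nil, one)), leaf(h(nil, nil, one))), q(h(nil, nil, one))), Y2 := leaf(h(nil, nil, one)), M := h(nil, nil, one), X2 := h(nil, nil, one).
MGU = { L ↦ g(g(leaf(h(nil, nil, one)), leaf(h(nil, nil, one))), q(h(nil, nil, one))), Y2 ↦ leaf(h(nil, nil, one)), M ↦ h(nil, nil, one), X2 ↦ h(nil, nil, one), X ↦ nil }, so Y2 ↦ leaf(h(nil, nil, one)).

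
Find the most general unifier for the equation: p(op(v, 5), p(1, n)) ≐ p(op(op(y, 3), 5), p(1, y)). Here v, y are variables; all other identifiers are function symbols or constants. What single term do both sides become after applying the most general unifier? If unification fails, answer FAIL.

p(op(op(n, 3), 5), p(1, n))

Decompose p/2: op(v, 5) ≐ op(op(y, 3), 5),  p(1, n) ≐ p(1, y).
Decompose op/2: v ≐ op(y, 3),  5 ≐ 5.
Bind v := op(y, 3); no other remaining equation mentions v.
Delete trivial equation 5 ≐ 5.
Decompose p/2: 1 ≐ 1,  n ≐ y.
Delete trivial equation 1 ≐ 1.
Bind y := n. Substituting into the earlier binding gives v := op(n, 3).
Applying the MGU to either side gives p(op(op(n, 3), 5), p(1, n)).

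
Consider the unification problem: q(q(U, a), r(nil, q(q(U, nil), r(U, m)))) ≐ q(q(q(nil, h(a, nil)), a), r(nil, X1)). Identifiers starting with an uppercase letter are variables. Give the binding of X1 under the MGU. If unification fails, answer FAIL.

q(q(q(nil, h(a, nil)), nil), r(q(nil, h(a, nil)), m))

Decompose q/2: q(U, a) ≐ q(q(nil, h(a, nil)), a),  r(nil, q(q(U, nil), r(U, m))) ≐ r(nil, X1).
Decompose q/2: U ≐ q(nil, h(a, nil)),  a ≐ a.
Bind U := q(nil, h(a, nil)); substituting into the one remaining equation that mentions U gives: r(nil, q(q(q(nil, h(a, nil)), nil), r(q(nil, h(a, nil)), m))) ≐ r(nil, X1).
Delete trivial equation a ≐ a.
Decompose r/2: nil ≐ nil,  q(q(q(nil, h(a, nil)), nil), r(q(nil, h(a, nil)), m)) ≐ X1.
Delete trivial equation nil ≐ nil.
Bind X1 := q(q(q(nil, h(a, nil)), nil), r(q(nil, h(a, nil)), m)).
MGU = { U ↦ q(nil, h(a, nil)), X1 ↦ q(q(q(nil, h(a, nil)), nil), r(q(nil, h(a, nil)), m)) }, so X1 ↦ q(q(q(nil, h(a, nil)), nil), r(q(nil, h(a, nil)), m)).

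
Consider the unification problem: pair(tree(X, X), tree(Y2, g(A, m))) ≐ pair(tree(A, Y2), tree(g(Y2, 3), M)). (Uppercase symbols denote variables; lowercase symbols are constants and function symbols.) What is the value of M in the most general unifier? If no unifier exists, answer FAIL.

Decompose pair/2: tree(X, X) ≐ tree(A, Y2),  tree(Y2, g(A, m)) ≐ tree(g(Y2, 3), M).
Decompose tree/2: X ≐ A,  X ≐ Y2.
Bind X := A; substituting into the one remaining equation that mentions X gives: A ≐ Y2.
Bind A := Y2; substituting into the remaining equation gives: tree(Y2, g(Y2, m)) ≐ tree(g(Y2, 3), M). Substituting into the earlier binding gives X := Y2.
Decompose tree/2: Y2 ≐ g(Y2, 3),  g(Y2, m) ≐ M.
Occurs check fails: Y2 occurs in g(Y2, 3); the equation Y2 ≐ g(Y2, 3) has no finite solution.

FAIL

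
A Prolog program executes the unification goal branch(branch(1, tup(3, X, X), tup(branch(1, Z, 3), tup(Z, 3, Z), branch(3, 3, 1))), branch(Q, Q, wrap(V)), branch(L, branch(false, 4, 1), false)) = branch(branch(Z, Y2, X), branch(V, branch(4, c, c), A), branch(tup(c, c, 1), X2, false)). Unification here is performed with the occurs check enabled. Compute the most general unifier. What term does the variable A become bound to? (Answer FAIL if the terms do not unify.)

wrap(branch(4, c, c))

Decompose branch/3: branch(1, tup(3, X, X), tup(branch(1, Z, 3), tup(Z, 3, Z), branch(3, 3, 1))) = branch(Z, Y2, X),  branch(Q, Q, wrap(V)) = branch(V, branch(4, c, c), A),  branch(L, branch(false, 4, 1), false) = branch(tup(c, c, 1), X2, false).
Decompose branch/3: 1 = Z,  tup(3, X, X) = Y2,  tup(branch(1, Z, 3), tup(Z, 3, Z), branch(3, 3, 1)) = X.
Bind Z := 1; substituting into the one remaining equation that mentions Z gives: tup(branch(1, 1, 3), tup(1, 3, 1), branch(3, 3, 1)) = X.
Bind Y2 := tup(3, X, X); no other remaining equation mentions Y2.
Bind X := tup(branch(1, 1, 3), tup(1, 3, 1), branch(3, 3, 1)); no other remaining equation mentions X. Substituting into the earlier binding gives Y2 := tup(3, tup(branch(1, 1, 3), tup(1, 3, 1), branch(3, 3, 1)), tup(branch(1, 1, 3), tup(1, 3, 1), branch(3, 3, 1))).
Decompose branch/3: Q = V,  Q = branch(4, c, c),  wrap(V) = A.
Bind Q := V; substituting into the one remaining equation that mentions Q gives: V = branch(4, c, c).
Bind V := branch(4, c, c); substituting into the one remaining equation that mentions V gives: wrap(branch(4, c, c)) = A. Substituting into the earlier binding gives Q := branch(4, c, c).
Bind A := wrap(branch(4, c, c)); no other remaining equation mentions A.
Decompose branch/3: L = tup(c, c, 1),  branch(false, 4, 1) = X2,  false = false.
Bind L := tup(c, c, 1); no other remaining equation mentions L.
Bind X2 := branch(false, 4, 1); no other remaining equation mentions X2.
Delete trivial equation false = false.
MGU = { Z ↦ 1, Y2 ↦ tup(3, tup(branch(1, 1, 3), tup(1, 3, 1), branch(3, 3, 1)), tup(branch(1, 1, 3), tup(1, 3, 1), branch(3, 3, 1))), X ↦ tup(branch(1, 1, 3), tup(1, 3, 1), branch(3, 3, 1)), Q ↦ branch(4, c, c), V ↦ branch(4, c, c), A ↦ wrap(branch(4, c, c)), L ↦ tup(c, c, 1), X2 ↦ branch(false, 4, 1) }, so A ↦ wrap(branch(4, c, c)).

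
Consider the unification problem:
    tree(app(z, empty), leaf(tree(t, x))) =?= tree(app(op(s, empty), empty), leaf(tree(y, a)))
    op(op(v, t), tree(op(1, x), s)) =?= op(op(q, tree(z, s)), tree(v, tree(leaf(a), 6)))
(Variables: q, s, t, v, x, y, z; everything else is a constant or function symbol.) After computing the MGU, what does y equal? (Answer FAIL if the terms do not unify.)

tree(op(tree(leaf(a), 6), empty), tree(leaf(a), 6))

Decompose tree/2: app(z, empty) =?= app(op(s, empty), empty),  leaf(tree(t, x)) =?= leaf(tree(y, a)).
Decompose app/2: z =?= op(s, empty),  empty =?= empty.
Bind z := op(s, empty); substituting into the one remaining equation that mentions z gives: op(op(v, t), tree(op(1, x), s)) =?= op(op(q, tree(op(s, empty), s)), tree(v, tree(leaf(a), 6))).
Delete trivial equation empty =?= empty.
Decompose leaf/1: tree(t, x) =?= tree(y, a).
Decompose tree/2: t =?= y,  x =?= a.
Bind t := y; substituting into the one remaining equation that mentions t gives: op(op(v, y), tree(op(1, x), s)) =?= op(op(q, tree(op(s, empty), s)), tree(v, tree(leaf(a), 6))).
Bind x := a; substituting into the remaining equation gives: op(op(v, y), tree(op(1, a), s)) =?= op(op(q, tree(op(s, empty), s)), tree(v, tree(leaf(a), 6))).
Decompose op/2: op(v, y) =?= op(q, tree(op(s, empty), s)),  tree(op(1, a), s) =?= tree(v, tree(leaf(a), 6)).
Decompose op/2: v =?= q,  y =?= tree(op(s, empty), s).
Bind v := q; substituting into the one remaining equation that mentions v gives: tree(op(1, a), s) =?= tree(q, tree(leaf(a), 6)).
Bind y := tree(op(s, empty), s); no other remaining equation mentions y. Substituting into the earlier binding gives t := tree(op(s, empty), s).
Decompose tree/2: op(1, a) =?= q,  s =?= tree(leaf(a), 6).
Bind q := op(1, a); no other remaining equation mentions q. Substituting into the earlier binding gives v := op(1, a).
Bind s := tree(leaf(a), 6). Substituting into the earlier bindings gives z := op(tree(leaf(a), 6), empty), t := tree(op(tree(leaf(a), 6), empty), tree(leaf(a), 6)), y := tree(op(tree(leaf(a), 6), empty), tree(leaf(a), 6)).
MGU = { z ↦ op(tree(leaf(a), 6), empty), t ↦ tree(op(tree(leaf(a), 6), empty), tree(leaf(a), 6)), x ↦ a, v ↦ op(1, a), y ↦ tree(op(tree(leaf(a), 6), empty), tree(leaf(a), 6)), q ↦ op(1, a), s ↦ tree(leaf(a), 6) }, so y ↦ tree(op(tree(leaf(a), 6), empty), tree(leaf(a), 6)).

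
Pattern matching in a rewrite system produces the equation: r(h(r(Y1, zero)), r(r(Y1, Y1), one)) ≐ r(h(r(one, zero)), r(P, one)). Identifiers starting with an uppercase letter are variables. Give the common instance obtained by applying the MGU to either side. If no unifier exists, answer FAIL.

Decompose r/2: h(r(Y1, zero)) ≐ h(r(one, zero)),  r(r(Y1, Y1), one) ≐ r(P, one).
Decompose h/1: r(Y1, zero) ≐ r(one, zero).
Decompose r/2: Y1 ≐ one,  zero ≐ zero.
Bind Y1 := one; substituting into the one remaining equation that mentions Y1 gives: r(r(one, one), one) ≐ r(P, one).
Delete trivial equation zero ≐ zero.
Decompose r/2: r(one, one) ≐ P,  one ≐ one.
Bind P := r(one, one); no other remaining equation mentions P.
Delete trivial equation one ≐ one.
Applying the MGU to either side gives r(h(r(one, zero)), r(r(one, one), one)).

r(h(r(one, zero)), r(r(one, one), one))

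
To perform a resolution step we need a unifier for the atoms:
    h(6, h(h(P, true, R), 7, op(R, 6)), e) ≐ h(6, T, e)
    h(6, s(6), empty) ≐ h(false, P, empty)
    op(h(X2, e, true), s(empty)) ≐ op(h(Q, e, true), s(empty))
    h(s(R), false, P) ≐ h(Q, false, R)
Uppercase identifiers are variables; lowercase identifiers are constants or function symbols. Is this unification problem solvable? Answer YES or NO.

Decompose h/3: 6 ≐ 6,  h(h(P, true, R), 7, op(R, 6)) ≐ T,  e ≐ e.
Delete trivial equation 6 ≐ 6.
Bind T := h(h(P, true, R), 7, op(R, 6)); no other remaining equation mentions T.
Delete trivial equation e ≐ e.
Decompose h/3: 6 ≐ false,  s(6) ≐ P,  empty ≐ empty.
Clash: constants 6 and false differ; no unifier exists.

NO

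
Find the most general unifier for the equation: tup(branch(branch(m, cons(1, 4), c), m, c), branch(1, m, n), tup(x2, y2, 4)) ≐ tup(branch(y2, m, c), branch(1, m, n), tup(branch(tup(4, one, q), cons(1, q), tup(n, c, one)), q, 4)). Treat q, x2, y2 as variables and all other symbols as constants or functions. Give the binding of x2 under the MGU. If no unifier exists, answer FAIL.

Decompose tup/3: branch(branch(m, cons(1, 4), c), m, c) ≐ branch(y2, m, c),  branch(1, m, n) ≐ branch(1, m, n),  tup(x2, y2, 4) ≐ tup(branch(tup(4, one, q), cons(1, q), tup(n, c, one)), q, 4).
Decompose branch/3: branch(m, cons(1, 4), c) ≐ y2,  m ≐ m,  c ≐ c.
Bind y2 := branch(m, cons(1, 4), c); substituting into the one remaining equation that mentions y2 gives: tup(x2, branch(m, cons(1, 4), c), 4) ≐ tup(branch(tup(4, one, q), cons(1, q), tup(n, c, one)), q, 4).
Delete trivial equation m ≐ m.
Delete trivial equation c ≐ c.
Delete trivial equation branch(1, m, n) ≐ branch(1, m, n).
Decompose tup/3: x2 ≐ branch(tup(4, one, q), cons(1, q), tup(n, c, one)),  branch(m, cons(1, 4), c) ≐ q,  4 ≐ 4.
Bind x2 := branch(tup(4, one, q), cons(1, q), tup(n, c, one)); no other remaining equation mentions x2.
Bind q := branch(m, cons(1, 4), c); no other remaining equation mentions q. Substituting into the earlier binding gives x2 := branch(tup(4, one, branch(m, cons(1, 4), c)), cons(1, branch(m, cons(1, 4), c)), tup(n, c, one)).
Delete trivial equation 4 ≐ 4.
MGU = { y2 -> branch(m, cons(1, 4), c), x2 -> branch(tup(4, one, branch(m, cons(1, 4), c)), cons(1, branch(m, cons(1, 4), c)), tup(n, c, one)), q -> branch(m, cons(1, 4), c) }, so x2 -> branch(tup(4, one, branch(m, cons(1, 4), c)), cons(1, branch(m, cons(1, 4), c)), tup(n, c, one)).

branch(tup(4, one, branch(m, cons(1, 4), c)), cons(1, branch(m, cons(1, 4), c)), tup(n, c, one))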